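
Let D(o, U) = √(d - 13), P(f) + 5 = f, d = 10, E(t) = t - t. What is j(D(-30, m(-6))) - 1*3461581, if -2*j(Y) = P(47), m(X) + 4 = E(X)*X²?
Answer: -3461602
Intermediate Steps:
E(t) = 0
m(X) = -4 (m(X) = -4 + 0*X² = -4 + 0 = -4)
P(f) = -5 + f
D(o, U) = I*√3 (D(o, U) = √(10 - 13) = √(-3) = I*√3)
j(Y) = -21 (j(Y) = -(-5 + 47)/2 = -½*42 = -21)
j(D(-30, m(-6))) - 1*3461581 = -21 - 1*3461581 = -21 - 3461581 = -3461602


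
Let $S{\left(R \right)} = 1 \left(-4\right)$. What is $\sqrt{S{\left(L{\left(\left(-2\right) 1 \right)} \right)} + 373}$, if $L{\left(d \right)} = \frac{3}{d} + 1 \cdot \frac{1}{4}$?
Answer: $3 \sqrt{41} \approx 19.209$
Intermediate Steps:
$L{\left(d \right)} = \frac{1}{4} + \frac{3}{d}$ ($L{\left(d \right)} = \frac{3}{d} + 1 \cdot \frac{1}{4} = \frac{3}{d} + \frac{1}{4} = \frac{1}{4} + \frac{3}{d}$)
$S{\left(R \right)} = -4$
$\sqrt{S{\left(L{\left(\left(-2\right) 1 \right)} \right)} + 373} = \sqrt{-4 + 373} = \sqrt{369} = 3 \sqrt{41}$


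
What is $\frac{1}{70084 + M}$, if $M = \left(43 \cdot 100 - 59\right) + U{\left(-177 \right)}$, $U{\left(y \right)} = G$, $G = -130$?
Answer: $\frac{1}{74195} \approx 1.3478 \cdot 10^{-5}$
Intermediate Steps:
$U{\left(y \right)} = -130$
$M = 4111$ ($M = \left(43 \cdot 100 - 59\right) - 130 = \left(4300 - 59\right) - 130 = 4241 - 130 = 4111$)
$\frac{1}{70084 + M} = \frac{1}{70084 + 4111} = \frac{1}{74195}$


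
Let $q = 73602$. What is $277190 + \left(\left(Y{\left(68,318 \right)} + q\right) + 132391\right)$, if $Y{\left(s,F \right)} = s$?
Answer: $483251$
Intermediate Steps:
$277190 + \left(\left(Y{\left(68,318 \right)} + q\right) + 132391\right) = 277190 + \left(\left(68 + 73602\right) + 132391\right) = 277190 + \left(73670 + 132391\right) = 277190 + 206061 = 483251$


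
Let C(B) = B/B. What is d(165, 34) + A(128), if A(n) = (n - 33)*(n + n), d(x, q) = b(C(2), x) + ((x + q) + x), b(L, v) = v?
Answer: 24849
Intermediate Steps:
C(B) = 1
d(x, q) = q + 3*x (d(x, q) = x + ((x + q) + x) = x + ((q + x) + x) = x + (q + 2*x) = q + 3*x)
A(n) = 2*n*(-33 + n) (A(n) = (-33 + n)*(2*n) = 2*n*(-33 + n))
d(165, 34) + A(128) = (34 + 3*165) + 2*128*(-33 + 128) = (34 + 495) + 2*128*95 = 529 + 24320 = 24849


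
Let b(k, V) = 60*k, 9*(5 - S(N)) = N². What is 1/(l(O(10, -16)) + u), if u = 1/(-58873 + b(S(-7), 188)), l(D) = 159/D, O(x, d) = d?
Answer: -2827184/28095189 ≈ -0.10063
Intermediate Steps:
S(N) = 5 - N²/9
u = -3/176699 (u = 1/(-58873 + 60*(5 - ⅑*(-7)²)) = 1/(-58873 + 60*(5 - ⅑*49)) = 1/(-58873 + 60*(5 - 49/9)) = 1/(-58873 + 60*(-4/9)) = 1/(-58873 - 80/3) = 1/(-176699/3) = -3/176699 ≈ -1.6978e-5)
1/(l(O(10, -16)) + u) = 1/(159/(-16) - 3/176699) = 1/(159*(-1/16) - 3/176699) = 1/(-159/16 - 3/176699) = 1/(-28095189/2827184) = -2827184/28095189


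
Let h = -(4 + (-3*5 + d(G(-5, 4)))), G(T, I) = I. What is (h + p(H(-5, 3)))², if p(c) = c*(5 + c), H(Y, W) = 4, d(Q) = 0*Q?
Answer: 2209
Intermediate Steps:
d(Q) = 0
h = 11 (h = -(4 + (-3*5 + 0)) = -(4 + (-15 + 0)) = -(4 - 15) = -1*(-11) = 11)
(h + p(H(-5, 3)))² = (11 + 4*(5 + 4))² = (11 + 4*9)² = (11 + 36)² = 47² = 2209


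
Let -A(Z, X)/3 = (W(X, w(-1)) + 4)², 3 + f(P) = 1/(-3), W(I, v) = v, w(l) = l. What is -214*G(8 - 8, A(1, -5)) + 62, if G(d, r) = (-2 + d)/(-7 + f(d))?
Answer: 638/31 ≈ 20.581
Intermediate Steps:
f(P) = -10/3 (f(P) = -3 + 1/(-3) = -3 - ⅓ = -10/3)
A(Z, X) = -27 (A(Z, X) = -3*(-1 + 4)² = -3*3² = -3*9 = -27)
G(d, r) = 6/31 - 3*d/31 (G(d, r) = (-2 + d)/(-7 - 10/3) = (-2 + d)/(-31/3) = (-2 + d)*(-3/31) = 6/31 - 3*d/31)
-214*G(8 - 8, A(1, -5)) + 62 = -214*(6/31 - 3*(8 - 8)/31) + 62 = -214*(6/31 - 3/31*0) + 62 = -214*(6/31 + 0) + 62 = -214*6/31 + 62 = -1284/31 + 62 = 638/31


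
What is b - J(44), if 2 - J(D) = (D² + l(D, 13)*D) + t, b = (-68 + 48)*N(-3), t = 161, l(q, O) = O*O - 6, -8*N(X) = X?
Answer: 18519/2 ≈ 9259.5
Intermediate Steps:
N(X) = -X/8
l(q, O) = -6 + O² (l(q, O) = O² - 6 = -6 + O²)
b = -15/2 (b = (-68 + 48)*(-⅛*(-3)) = -20*3/8 = -15/2 ≈ -7.5000)
J(D) = -159 - D² - 163*D (J(D) = 2 - ((D² + (-6 + 13²)*D) + 161) = 2 - ((D² + (-6 + 169)*D) + 161) = 2 - ((D² + 163*D) + 161) = 2 - (161 + D² + 163*D) = 2 + (-161 - D² - 163*D) = -159 - D² - 163*D)
b - J(44) = -15/2 - (-159 - 1*44² - 163*44) = -15/2 - (-159 - 1*1936 - 7172) = -15/2 - (-159 - 1936 - 7172) = -15/2 - 1*(-9267) = -15/2 + 9267 = 18519/2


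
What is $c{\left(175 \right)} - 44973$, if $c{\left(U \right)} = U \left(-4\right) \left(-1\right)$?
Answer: $-44273$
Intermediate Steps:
$c{\left(U \right)} = 4 U$ ($c{\left(U \right)} = - 4 U \left(-1\right) = 4 U$)
$c{\left(175 \right)} - 44973 = 4 \cdot 175 - 44973 = 700 - 44973 = -44273$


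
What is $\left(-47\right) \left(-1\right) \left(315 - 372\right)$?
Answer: $-2679$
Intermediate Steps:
$\left(-47\right) \left(-1\right) \left(315 - 372\right) = 47 \left(-57\right) = -2679$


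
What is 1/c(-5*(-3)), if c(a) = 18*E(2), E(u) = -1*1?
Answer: -1/18 ≈ -0.055556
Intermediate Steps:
E(u) = -1
c(a) = -18 (c(a) = 18*(-1) = -18)
1/c(-5*(-3)) = 1/(-18) = -1/18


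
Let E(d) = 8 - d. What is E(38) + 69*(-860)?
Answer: -59370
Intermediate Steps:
E(38) + 69*(-860) = (8 - 1*38) + 69*(-860) = (8 - 38) - 59340 = -30 - 59340 = -59370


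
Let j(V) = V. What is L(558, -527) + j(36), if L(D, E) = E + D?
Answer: 67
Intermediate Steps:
L(D, E) = D + E
L(558, -527) + j(36) = (558 - 527) + 36 = 31 + 36 = 67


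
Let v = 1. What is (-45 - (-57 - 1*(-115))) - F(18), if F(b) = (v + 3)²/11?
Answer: -1149/11 ≈ -104.45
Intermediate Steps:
F(b) = 16/11 (F(b) = (1 + 3)²/11 = 4²*(1/11) = 16*(1/11) = 16/11)
(-45 - (-57 - 1*(-115))) - F(18) = (-45 - (-57 - 1*(-115))) - 1*16/11 = (-45 - (-57 + 115)) - 16/11 = (-45 - 1*58) - 16/11 = (-45 - 58) - 16/11 = -103 - 16/11 = -1149/11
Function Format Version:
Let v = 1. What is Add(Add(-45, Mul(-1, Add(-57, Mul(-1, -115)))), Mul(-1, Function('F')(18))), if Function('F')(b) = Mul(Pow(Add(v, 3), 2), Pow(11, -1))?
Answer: Rational(-1149, 11) ≈ -104.45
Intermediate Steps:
Function('F')(b) = Rational(16, 11) (Function('F')(b) = Mul(Pow(Add(1, 3), 2), Pow(11, -1)) = Mul(Pow(4, 2), Rational(1, 11)) = Mul(16, Rational(1, 11)) = Rational(16, 11))
Add(Add(-45, Mul(-1, Add(-57, Mul(-1, -115)))), Mul(-1, Function('F')(18))) = Add(Add(-45, Mul(-1, Add(-57, Mul(-1, -115)))), Mul(-1, Rational(16, 11))) = Add(Add(-45, Mul(-1, Add(-57, 115))), Rational(-16, 11)) = Add(Add(-45, Mul(-1, 58)), Rational(-16, 11)) = Add(Add(-45, -58), Rational(-16, 11)) = Add(-103, Rational(-16, 11)) = Rational(-1149, 11)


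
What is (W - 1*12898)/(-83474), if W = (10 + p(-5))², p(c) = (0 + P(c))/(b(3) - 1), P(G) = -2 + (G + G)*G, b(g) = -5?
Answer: 6447/41737 ≈ 0.15447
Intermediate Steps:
P(G) = -2 + 2*G² (P(G) = -2 + (2*G)*G = -2 + 2*G²)
p(c) = ⅓ - c²/3 (p(c) = (0 + (-2 + 2*c²))/(-5 - 1) = (-2 + 2*c²)/(-6) = (-2 + 2*c²)*(-⅙) = ⅓ - c²/3)
W = 4 (W = (10 + (⅓ - ⅓*(-5)²))² = (10 + (⅓ - ⅓*25))² = (10 + (⅓ - 25/3))² = (10 - 8)² = 2² = 4)
(W - 1*12898)/(-83474) = (4 - 1*12898)/(-83474) = (4 - 12898)*(-1/83474) = -12894*(-1/83474) = 6447/41737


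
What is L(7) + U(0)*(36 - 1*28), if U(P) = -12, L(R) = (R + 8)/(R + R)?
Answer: -1329/14 ≈ -94.929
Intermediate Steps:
L(R) = (8 + R)/(2*R) (L(R) = (8 + R)/((2*R)) = (8 + R)*(1/(2*R)) = (8 + R)/(2*R))
L(7) + U(0)*(36 - 1*28) = (1/2)*(8 + 7)/7 - 12*(36 - 1*28) = (1/2)*(1/7)*15 - 12*(36 - 28) = 15/14 - 12*8 = 15/14 - 96 = -1329/14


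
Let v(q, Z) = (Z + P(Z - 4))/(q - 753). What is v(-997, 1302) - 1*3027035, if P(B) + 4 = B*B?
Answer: -2649498676/875 ≈ -3.0280e+6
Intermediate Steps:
P(B) = -4 + B**2 (P(B) = -4 + B*B = -4 + B**2)
v(q, Z) = (-4 + Z + (-4 + Z)**2)/(-753 + q) (v(q, Z) = (Z + (-4 + (Z - 4)**2))/(q - 753) = (Z + (-4 + (-4 + Z)**2))/(-753 + q) = (-4 + Z + (-4 + Z)**2)/(-753 + q))
v(-997, 1302) - 1*3027035 = (-4 + 1302 + (-4 + 1302)**2)/(-753 - 997) - 1*3027035 = (-4 + 1302 + 1298**2)/(-1750) - 3027035 = -(-4 + 1302 + 1684804)/1750 - 3027035 = -1/1750*1686102 - 3027035 = -843051/875 - 3027035 = -2649498676/875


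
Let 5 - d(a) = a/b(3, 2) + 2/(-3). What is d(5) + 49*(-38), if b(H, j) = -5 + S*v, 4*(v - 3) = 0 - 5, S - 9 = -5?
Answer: -11153/6 ≈ -1858.8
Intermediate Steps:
S = 4 (S = 9 - 5 = 4)
v = 7/4 (v = 3 + (0 - 5)/4 = 3 + (¼)*(-5) = 3 - 5/4 = 7/4 ≈ 1.7500)
b(H, j) = 2 (b(H, j) = -5 + 4*(7/4) = -5 + 7 = 2)
d(a) = 17/3 - a/2 (d(a) = 5 - (a/2 + 2/(-3)) = 5 - (a*(½) + 2*(-⅓)) = 5 - (a/2 - ⅔) = 5 - (-⅔ + a/2) = 5 + (⅔ - a/2) = 17/3 - a/2)
d(5) + 49*(-38) = (17/3 - ½*5) + 49*(-38) = (17/3 - 5/2) - 1862 = 19/6 - 1862 = -11153/6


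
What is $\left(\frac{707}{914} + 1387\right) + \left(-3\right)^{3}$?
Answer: $\frac{1243747}{914} \approx 1360.8$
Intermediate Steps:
$\left(\frac{707}{914} + 1387\right) + \left(-3\right)^{3} = \left(707 \cdot \frac{1}{914} + 1387\right) - 27 = \left(\frac{707}{914} + 1387\right) - 27 = \frac{1268425}{914} - 27 = \frac{1243747}{914}$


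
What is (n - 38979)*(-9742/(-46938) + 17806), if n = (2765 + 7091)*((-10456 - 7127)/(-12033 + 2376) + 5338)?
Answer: 70744485800018511595/75546711 ≈ 9.3643e+11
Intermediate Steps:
n = 169413630848/3219 (n = 9856*(-17583/(-9657) + 5338) = 9856*(-17583*(-1/9657) + 5338) = 9856*(5861/3219 + 5338) = 9856*(17188883/3219) = 169413630848/3219 ≈ 5.2629e+7)
(n - 38979)*(-9742/(-46938) + 17806) = (169413630848/3219 - 38979)*(-9742/(-46938) + 17806) = 169288157447*(-9742*(-1/46938) + 17806)/3219 = 169288157447*(4871/23469 + 17806)/3219 = (169288157447/3219)*(417893885/23469) = 70744485800018511595/75546711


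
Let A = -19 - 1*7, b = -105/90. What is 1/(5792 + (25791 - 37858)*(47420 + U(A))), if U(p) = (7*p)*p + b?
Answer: -6/3775789883 ≈ -1.5891e-9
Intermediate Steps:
b = -7/6 (b = -105*1/90 = -7/6 ≈ -1.1667)
A = -26 (A = -19 - 7 = -26)
U(p) = -7/6 + 7*p² (U(p) = (7*p)*p - 7/6 = 7*p² - 7/6 = -7/6 + 7*p²)
1/(5792 + (25791 - 37858)*(47420 + U(A))) = 1/(5792 + (25791 - 37858)*(47420 + (-7/6 + 7*(-26)²))) = 1/(5792 - 12067*(47420 + (-7/6 + 7*676))) = 1/(5792 - 12067*(47420 + (-7/6 + 4732))) = 1/(5792 - 12067*(47420 + 28385/6)) = 1/(5792 - 12067*312905/6) = 1/(5792 - 3775824635/6) = 1/(-3775789883/6) = -6/3775789883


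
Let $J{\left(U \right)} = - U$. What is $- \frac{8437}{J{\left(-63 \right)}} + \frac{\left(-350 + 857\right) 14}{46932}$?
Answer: $- \frac{65919685}{492786} \approx -133.77$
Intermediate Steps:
$- \frac{8437}{J{\left(-63 \right)}} + \frac{\left(-350 + 857\right) 14}{46932} = - \frac{8437}{\left(-1\right) \left(-63\right)} + \frac{\left(-350 + 857\right) 14}{46932} = - \frac{8437}{63} + 507 \cdot 14 \cdot \frac{1}{46932} = \left(-8437\right) \frac{1}{63} + 7098 \cdot \frac{1}{46932} = - \frac{8437}{63} + \frac{1183}{7822} = - \frac{65919685}{492786}$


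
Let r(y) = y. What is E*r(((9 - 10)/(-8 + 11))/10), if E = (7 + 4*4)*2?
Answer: -23/15 ≈ -1.5333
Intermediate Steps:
E = 46 (E = (7 + 16)*2 = 23*2 = 46)
E*r(((9 - 10)/(-8 + 11))/10) = 46*(((9 - 10)/(-8 + 11))/10) = 46*(-1/3*(⅒)) = 46*(-1*⅓*(⅒)) = 46*(-⅓*⅒) = 46*(-1/30) = -23/15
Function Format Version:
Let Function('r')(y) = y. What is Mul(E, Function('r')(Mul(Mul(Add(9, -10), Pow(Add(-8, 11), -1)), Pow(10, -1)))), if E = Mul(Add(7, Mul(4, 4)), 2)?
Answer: Rational(-23, 15) ≈ -1.5333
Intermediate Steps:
E = 46 (E = Mul(Add(7, 16), 2) = Mul(23, 2) = 46)
Mul(E, Function('r')(Mul(Mul(Add(9, -10), Pow(Add(-8, 11), -1)), Pow(10, -1)))) = Mul(46, Mul(Mul(Add(9, -10), Pow(Add(-8, 11), -1)), Pow(10, -1))) = Mul(46, Mul(Mul(-1, Pow(3, -1)), Rational(1, 10))) = Mul(46, Mul(Mul(-1, Rational(1, 3)), Rational(1, 10))) = Mul(46, Mul(Rational(-1, 3), Rational(1, 10))) = Mul(46, Rational(-1, 30)) = Rational(-23, 15)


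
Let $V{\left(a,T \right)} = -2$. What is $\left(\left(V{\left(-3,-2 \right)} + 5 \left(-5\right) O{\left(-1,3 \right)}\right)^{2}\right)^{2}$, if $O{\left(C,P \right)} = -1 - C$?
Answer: $16$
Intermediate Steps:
$\left(\left(V{\left(-3,-2 \right)} + 5 \left(-5\right) O{\left(-1,3 \right)}\right)^{2}\right)^{2} = \left(\left(-2 + 5 \left(-5\right) \left(-1 - -1\right)\right)^{2}\right)^{2} = \left(\left(-2 - 25 \left(-1 + 1\right)\right)^{2}\right)^{2} = \left(\left(-2 - 0\right)^{2}\right)^{2} = \left(\left(-2 + 0\right)^{2}\right)^{2} = \left(\left(-2\right)^{2}\right)^{2} = 4^{2} = 16$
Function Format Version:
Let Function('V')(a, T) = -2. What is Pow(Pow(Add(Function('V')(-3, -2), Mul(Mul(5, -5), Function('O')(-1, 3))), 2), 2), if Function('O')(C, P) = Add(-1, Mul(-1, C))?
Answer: 16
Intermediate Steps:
Pow(Pow(Add(Function('V')(-3, -2), Mul(Mul(5, -5), Function('O')(-1, 3))), 2), 2) = Pow(Pow(Add(-2, Mul(Mul(5, -5), Add(-1, Mul(-1, -1)))), 2), 2) = Pow(Pow(Add(-2, Mul(-25, Add(-1, 1))), 2), 2) = Pow(Pow(Add(-2, Mul(-25, 0)), 2), 2) = Pow(Pow(Add(-2, 0), 2), 2) = Pow(Pow(-2, 2), 2) = Pow(4, 2) = 16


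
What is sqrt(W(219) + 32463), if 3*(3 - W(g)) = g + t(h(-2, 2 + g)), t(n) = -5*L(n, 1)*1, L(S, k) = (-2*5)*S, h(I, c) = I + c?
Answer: sqrt(28743) ≈ 169.54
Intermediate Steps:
L(S, k) = -10*S
t(n) = 50*n (t(n) = -(-50)*n*1 = (50*n)*1 = 50*n)
W(g) = 3 - 17*g (W(g) = 3 - (g + 50*(-2 + (2 + g)))/3 = 3 - (g + 50*g)/3 = 3 - 17*g)
sqrt(W(219) + 32463) = sqrt((3 - 17*219) + 32463) = sqrt((3 - 3723) + 32463) = sqrt(-3720 + 32463) = sqrt(28743)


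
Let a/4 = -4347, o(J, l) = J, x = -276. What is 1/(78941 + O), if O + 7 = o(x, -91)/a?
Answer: 63/4972843 ≈ 1.2669e-5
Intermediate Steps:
a = -17388 (a = 4*(-4347) = -17388)
O = -440/63 (O = -7 - 276/(-17388) = -7 - 276*(-1/17388) = -7 + 1/63 = -440/63 ≈ -6.9841)
1/(78941 + O) = 1/(78941 - 440/63) = 1/(4972843/63) = 63/4972843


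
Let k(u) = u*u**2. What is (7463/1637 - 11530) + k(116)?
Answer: 2536319605/1637 ≈ 1.5494e+6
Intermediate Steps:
k(u) = u**3
(7463/1637 - 11530) + k(116) = (7463/1637 - 11530) + 116**3 = (7463*(1/1637) - 11530) + 1560896 = (7463/1637 - 11530) + 1560896 = -18867147/1637 + 1560896 = 2536319605/1637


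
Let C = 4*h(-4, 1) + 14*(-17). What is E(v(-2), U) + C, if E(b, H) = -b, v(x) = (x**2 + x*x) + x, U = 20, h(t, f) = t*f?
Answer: -260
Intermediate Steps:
h(t, f) = f*t
v(x) = x + 2*x**2 (v(x) = (x**2 + x**2) + x = 2*x**2 + x = x + 2*x**2)
C = -254 (C = 4*(1*(-4)) + 14*(-17) = 4*(-4) - 238 = -16 - 238 = -254)
E(v(-2), U) + C = -(-2)*(1 + 2*(-2)) - 254 = -(-2)*(1 - 4) - 254 = -(-2)*(-3) - 254 = -1*6 - 254 = -6 - 254 = -260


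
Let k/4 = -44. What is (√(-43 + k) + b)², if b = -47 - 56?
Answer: (103 - I*√219)² ≈ 10390.0 - 3048.5*I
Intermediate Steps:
k = -176 (k = 4*(-44) = -176)
b = -103
(√(-43 + k) + b)² = (√(-43 - 176) - 103)² = (√(-219) - 103)² = (I*√219 - 103)² = (-103 + I*√219)²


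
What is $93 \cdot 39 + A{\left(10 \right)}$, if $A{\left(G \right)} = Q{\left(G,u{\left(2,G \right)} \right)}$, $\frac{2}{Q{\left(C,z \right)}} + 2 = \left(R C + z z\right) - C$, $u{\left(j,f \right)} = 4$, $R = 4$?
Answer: $\frac{79795}{22} \approx 3627.0$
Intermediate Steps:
$Q{\left(C,z \right)} = \frac{2}{-2 + z^{2} + 3 C}$ ($Q{\left(C,z \right)} = \frac{2}{-2 + \left(\left(4 C + z z\right) - C\right)} = \frac{2}{-2 + \left(\left(4 C + z^{2}\right) - C\right)} = \frac{2}{-2 + \left(\left(z^{2} + 4 C\right) - C\right)} = \frac{2}{-2 + \left(z^{2} + 3 C\right)} = \frac{2}{-2 + z^{2} + 3 C}$)
$A{\left(G \right)} = \frac{2}{14 + 3 G}$ ($A{\left(G \right)} = \frac{2}{-2 + 4^{2} + 3 G} = \frac{2}{-2 + 16 + 3 G} = \frac{2}{14 + 3 G}$)
$93 \cdot 39 + A{\left(10 \right)} = 93 \cdot 39 + \frac{2}{14 + 3 \cdot 10} = 3627 + \frac{2}{14 + 30} = 3627 + \frac{2}{44} = 3627 + 2 \cdot \frac{1}{44} = 3627 + \frac{1}{22} = \frac{79795}{22}$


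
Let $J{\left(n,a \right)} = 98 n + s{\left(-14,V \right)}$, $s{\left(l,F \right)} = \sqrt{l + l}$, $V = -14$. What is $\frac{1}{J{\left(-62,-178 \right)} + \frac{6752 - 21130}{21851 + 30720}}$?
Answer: $- \frac{1199504148211}{7288520792490016} - \frac{2763710041 i \sqrt{7}}{51019645547430112} \approx -0.00016457 - 1.4332 \cdot 10^{-7} i$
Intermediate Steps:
$s{\left(l,F \right)} = \sqrt{2} \sqrt{l}$ ($s{\left(l,F \right)} = \sqrt{2 l} = \sqrt{2} \sqrt{l}$)
$J{\left(n,a \right)} = 98 n + 2 i \sqrt{7}$ ($J{\left(n,a \right)} = 98 n + \sqrt{2} \sqrt{-14} = 98 n + \sqrt{2} i \sqrt{14} = 98 n + 2 i \sqrt{7}$)
$\frac{1}{J{\left(-62,-178 \right)} + \frac{6752 - 21130}{21851 + 30720}} = \frac{1}{\left(98 \left(-62\right) + 2 i \sqrt{7}\right) + \frac{6752 - 21130}{21851 + 30720}} = \frac{1}{\left(-6076 + 2 i \sqrt{7}\right) - \frac{14378}{52571}} = \frac{1}{- \frac{319435774}{52571} + 2 i \sqrt{7}}$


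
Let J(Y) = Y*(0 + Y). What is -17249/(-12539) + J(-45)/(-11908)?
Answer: 180009617/149314412 ≈ 1.2056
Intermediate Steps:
J(Y) = Y² (J(Y) = Y*Y = Y²)
-17249/(-12539) + J(-45)/(-11908) = -17249/(-12539) + (-45)²/(-11908) = -17249*(-1/12539) + 2025*(-1/11908) = 17249/12539 - 2025/11908 = 180009617/149314412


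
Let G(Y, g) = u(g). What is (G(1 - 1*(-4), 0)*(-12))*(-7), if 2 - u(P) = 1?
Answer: 84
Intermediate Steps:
u(P) = 1 (u(P) = 2 - 1*1 = 2 - 1 = 1)
G(Y, g) = 1
(G(1 - 1*(-4), 0)*(-12))*(-7) = (1*(-12))*(-7) = -12*(-7) = 84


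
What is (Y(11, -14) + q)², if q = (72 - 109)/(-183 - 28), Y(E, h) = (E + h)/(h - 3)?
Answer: 1592644/12866569 ≈ 0.12378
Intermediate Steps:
Y(E, h) = (E + h)/(-3 + h)
q = 37/211 (q = -37/(-211) = -37*(-1/211) = 37/211 ≈ 0.17536)
(Y(11, -14) + q)² = ((11 - 14)/(-3 - 14) + 37/211)² = (-3/(-17) + 37/211)² = (-1/17*(-3) + 37/211)² = (3/17 + 37/211)² = (1262/3587)² = 1592644/12866569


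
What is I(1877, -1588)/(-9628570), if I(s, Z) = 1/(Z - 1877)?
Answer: 1/33362995050 ≈ 2.9973e-11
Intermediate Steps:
I(s, Z) = 1/(-1877 + Z)
I(1877, -1588)/(-9628570) = 1/(-1877 - 1588*(-9628570)) = -1/9628570/(-3465) = -1/3465*(-1/9628570) = 1/33362995050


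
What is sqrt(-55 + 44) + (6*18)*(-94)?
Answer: -10152 + I*sqrt(11) ≈ -10152.0 + 3.3166*I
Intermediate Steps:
sqrt(-55 + 44) + (6*18)*(-94) = sqrt(-11) + 108*(-94) = I*sqrt(11) - 10152 = -10152 + I*sqrt(11)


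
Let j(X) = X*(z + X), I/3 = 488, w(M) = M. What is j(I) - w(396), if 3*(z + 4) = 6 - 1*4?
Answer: 2138020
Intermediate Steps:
z = -10/3 (z = -4 + (6 - 1*4)/3 = -4 + (6 - 4)/3 = -4 + (1/3)*2 = -4 + 2/3 = -10/3 ≈ -3.3333)
I = 1464 (I = 3*488 = 1464)
j(X) = X*(-10/3 + X)
j(I) - w(396) = (1/3)*1464*(-10 + 3*1464) - 1*396 = (1/3)*1464*(-10 + 4392) - 396 = (1/3)*1464*4382 - 396 = 2138416 - 396 = 2138020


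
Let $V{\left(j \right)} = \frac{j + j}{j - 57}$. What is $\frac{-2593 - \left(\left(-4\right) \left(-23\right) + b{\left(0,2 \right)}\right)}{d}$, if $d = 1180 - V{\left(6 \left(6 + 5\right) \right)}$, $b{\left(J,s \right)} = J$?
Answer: $- \frac{8055}{3496} \approx -2.3041$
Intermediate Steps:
$V{\left(j \right)} = \frac{2 j}{-57 + j}$
$d = \frac{3496}{3}$ ($d = 1180 - \frac{2 \cdot 6 \left(6 + 5\right)}{-57 + 6 \left(6 + 5\right)} = 1180 - \frac{2 \cdot 6 \cdot 11}{-57 + 6 \cdot 11} = 1180 - 2 \cdot 66 \frac{1}{-57 + 66} = 1180 - 2 \cdot 66 \cdot \frac{1}{9} = 1180 - \frac{44}{3} = \frac{3496}{3} \approx 1165.3$)
$\frac{-2593 - \left(\left(-4\right) \left(-23\right) + b{\left(0,2 \right)}\right)}{d} = \frac{-2593 - \left(\left(-4\right) \left(-23\right) + 0\right)}{\frac{3496}{3}} = \left(-2593 - \left(92 + 0\right)\right) \frac{3}{3496} = \left(-2593 - 92\right) \frac{3}{3496} = \left(-2685\right) \frac{3}{3496} = - \frac{8055}{3496}$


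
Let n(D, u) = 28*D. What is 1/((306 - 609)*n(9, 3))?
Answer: -1/76356 ≈ -1.3097e-5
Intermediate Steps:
1/((306 - 609)*n(9, 3)) = 1/((306 - 609)*((28*9))) = 1/(-303*252) = -1/303*1/252 = -1/76356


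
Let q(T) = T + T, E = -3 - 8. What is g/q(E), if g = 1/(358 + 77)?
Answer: -1/9570 ≈ -0.00010449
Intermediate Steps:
E = -11
g = 1/435 ≈ 0.0022989
q(T) = 2*T
g/q(E) = 1/(435*((2*(-11)))) = (1/435)/(-22) = (1/435)*(-1/22) = -1/9570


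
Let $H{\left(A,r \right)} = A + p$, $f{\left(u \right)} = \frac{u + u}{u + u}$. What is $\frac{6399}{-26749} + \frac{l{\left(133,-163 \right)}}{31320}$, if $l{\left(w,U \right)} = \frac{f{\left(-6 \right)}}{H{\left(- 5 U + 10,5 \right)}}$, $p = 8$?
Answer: $- \frac{166947067691}{697869640440} \approx -0.23922$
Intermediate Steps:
$f{\left(u \right)} = 1$ ($f{\left(u \right)} = \frac{2 u}{2 u} = 2 u \frac{1}{2 u} = 1$)
$H{\left(A,r \right)} = 8 + A$ ($H{\left(A,r \right)} = A + 8 = 8 + A$)
$l{\left(w,U \right)} = \frac{1}{18 - 5 U}$ ($l{\left(w,U \right)} = 1 \frac{1}{8 - \left(-10 + 5 U\right)} = 1 \frac{1}{18 - 5 U} = \frac{1}{18 - 5 U}$)
$\frac{6399}{-26749} + \frac{l{\left(133,-163 \right)}}{31320} = \frac{6399}{-26749} + \frac{\left(-1\right) \frac{1}{-18 + 5 \left(-163\right)}}{31320} = 6399 \left(- \frac{1}{26749}\right) + - \frac{1}{-18 - 815} \cdot \frac{1}{31320} = - \frac{6399}{26749} + - \frac{1}{-833} \cdot \frac{1}{31320} = - \frac{6399}{26749} + \left(-1\right) \left(- \frac{1}{833}\right) \frac{1}{31320} = - \frac{6399}{26749} + \frac{1}{833} \cdot \frac{1}{31320} = - \frac{6399}{26749} + \frac{1}{26089560} = - \frac{166947067691}{697869640440}$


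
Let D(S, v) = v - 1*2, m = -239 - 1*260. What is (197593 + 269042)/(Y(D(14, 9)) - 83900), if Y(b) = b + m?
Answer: -466635/84392 ≈ -5.5294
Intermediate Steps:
m = -499 (m = -239 - 260 = -499)
D(S, v) = -2 + v (D(S, v) = v - 2 = -2 + v)
Y(b) = -499 + b (Y(b) = b - 499 = -499 + b)
(197593 + 269042)/(Y(D(14, 9)) - 83900) = (197593 + 269042)/((-499 + (-2 + 9)) - 83900) = 466635/((-499 + 7) - 83900) = 466635/(-492 - 83900) = 466635/(-84392) = 466635*(-1/84392) = -466635/84392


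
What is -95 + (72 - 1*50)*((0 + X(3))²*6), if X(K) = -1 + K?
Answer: 433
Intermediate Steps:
-95 + (72 - 1*50)*((0 + X(3))²*6) = -95 + (72 - 1*50)*((0 + (-1 + 3))²*6) = -95 + (72 - 50)*((0 + 2)²*6) = -95 + 22*(2²*6) = -95 + 22*(4*6) = -95 + 22*24 = -95 + 528 = 433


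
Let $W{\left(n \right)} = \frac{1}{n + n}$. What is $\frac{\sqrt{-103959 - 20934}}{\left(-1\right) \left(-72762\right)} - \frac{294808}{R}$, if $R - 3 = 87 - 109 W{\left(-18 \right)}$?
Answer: $- \frac{10613088}{3349} + \frac{i \sqrt{13877}}{24254} \approx -3169.0 + 0.004857 i$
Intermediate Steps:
$W{\left(n \right)} = \frac{1}{2 n}$
$R = \frac{3349}{36}$ ($R = 3 + \left(87 - 109 \frac{1}{2 \left(-18\right)}\right) = 3 + \left(87 - 109 \cdot \frac{1}{2} \left(- \frac{1}{18}\right)\right) = 3 + \left(87 - - \frac{109}{36}\right) = 3 + \left(87 + \frac{109}{36}\right) = 3 + \frac{3241}{36} = \frac{3349}{36} \approx 93.028$)
$\frac{\sqrt{-103959 - 20934}}{\left(-1\right) \left(-72762\right)} - \frac{294808}{R} = \frac{\sqrt{-103959 - 20934}}{\left(-1\right) \left(-72762\right)} - \frac{294808}{\frac{3349}{36}} = \frac{\sqrt{-124893}}{72762} - \frac{10613088}{3349} = 3 i \sqrt{13877} \cdot \frac{1}{72762} - \frac{10613088}{3349} = \frac{i \sqrt{13877}}{24254} - \frac{10613088}{3349} = - \frac{10613088}{3349} + \frac{i \sqrt{13877}}{24254}$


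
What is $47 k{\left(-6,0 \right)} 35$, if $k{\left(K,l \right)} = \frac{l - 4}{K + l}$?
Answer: $\frac{3290}{3} \approx 1096.7$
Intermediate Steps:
$k{\left(K,l \right)} = \frac{-4 + l}{K + l}$
$47 k{\left(-6,0 \right)} 35 = 47 \frac{-4 + 0}{-6 + 0} \cdot 35 = 47 \frac{1}{-6} \left(-4\right) 35 = 47 \left(\left(- \frac{1}{6}\right) \left(-4\right)\right) 35 = 47 \cdot \frac{2}{3} \cdot 35 = \frac{94}{3} \cdot 35 = \frac{3290}{3}$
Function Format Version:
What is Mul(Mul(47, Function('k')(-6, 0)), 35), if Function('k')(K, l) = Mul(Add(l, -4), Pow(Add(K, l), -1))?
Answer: Rational(3290, 3) ≈ 1096.7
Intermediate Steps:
Function('k')(K, l) = Mul(Pow(Add(K, l), -1), Add(-4, l)) (Function('k')(K, l) = Mul(Add(-4, l), Pow(Add(K, l), -1)) = Mul(Pow(Add(K, l), -1), Add(-4, l)))
Mul(Mul(47, Function('k')(-6, 0)), 35) = Mul(Mul(47, Mul(Pow(Add(-6, 0), -1), Add(-4, 0))), 35) = Mul(Mul(47, Mul(Pow(-6, -1), -4)), 35) = Mul(Mul(47, Mul(Rational(-1, 6), -4)), 35) = Mul(Mul(47, Rational(2, 3)), 35) = Mul(Rational(94, 3), 35) = Rational(3290, 3)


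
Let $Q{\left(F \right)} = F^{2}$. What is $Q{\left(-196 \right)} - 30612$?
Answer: $7804$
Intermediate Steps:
$Q{\left(-196 \right)} - 30612 = \left(-196\right)^{2} - 30612 = 38416 - 30612 = 7804$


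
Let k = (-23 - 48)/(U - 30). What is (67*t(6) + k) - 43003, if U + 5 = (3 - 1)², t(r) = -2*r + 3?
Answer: -1351715/31 ≈ -43604.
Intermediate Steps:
t(r) = 3 - 2*r
U = -1 (U = -5 + (3 - 1)² = -5 + 2² = -5 + 4 = -1)
k = 71/31 (k = (-23 - 48)/(-1 - 30) = -71/(-31) = -71*(-1/31) = 71/31 ≈ 2.2903)
(67*t(6) + k) - 43003 = (67*(3 - 2*6) + 71/31) - 43003 = (67*(3 - 12) + 71/31) - 43003 = (67*(-9) + 71/31) - 43003 = (-603 + 71/31) - 43003 = -18622/31 - 43003 = -1351715/31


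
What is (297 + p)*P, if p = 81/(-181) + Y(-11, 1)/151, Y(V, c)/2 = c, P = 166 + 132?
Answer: 2415420524/27331 ≈ 88377.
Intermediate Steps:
P = 298
Y(V, c) = 2*c
p = -11869/27331 (p = 81/(-181) + (2*1)/151 = 81*(-1/181) + 2*(1/151) = -81/181 + 2/151 = -11869/27331 ≈ -0.43427)
(297 + p)*P = (297 - 11869/27331)*298 = (8105438/27331)*298 = 2415420524/27331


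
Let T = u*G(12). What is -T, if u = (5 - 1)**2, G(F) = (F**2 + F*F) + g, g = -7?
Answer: -4496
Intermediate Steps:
G(F) = -7 + 2*F**2 (G(F) = (F**2 + F*F) - 7 = (F**2 + F**2) - 7 = 2*F**2 - 7 = -7 + 2*F**2)
u = 16 (u = 4**2 = 16)
T = 4496 (T = 16*(-7 + 2*12**2) = 16*(-7 + 2*144) = 16*(-7 + 288) = 16*281 = 4496)
-T = -1*4496 = -4496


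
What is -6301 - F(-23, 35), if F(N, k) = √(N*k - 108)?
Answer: -6301 - I*√913 ≈ -6301.0 - 30.216*I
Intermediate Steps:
F(N, k) = √(-108 + N*k)
-6301 - F(-23, 35) = -6301 - √(-108 - 23*35) = -6301 - √(-108 - 805) = -6301 - √(-913) = -6301 - I*√913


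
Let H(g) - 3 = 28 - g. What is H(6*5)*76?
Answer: 76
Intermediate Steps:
H(g) = 31 - g (H(g) = 3 + (28 - g) = 31 - g)
H(6*5)*76 = (31 - 6*5)*76 = (31 - 1*30)*76 = (31 - 30)*76 = 1*76 = 76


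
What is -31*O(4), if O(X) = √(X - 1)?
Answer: -31*√3 ≈ -53.694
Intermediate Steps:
O(X) = √(-1 + X)
-31*O(4) = -31*√(-1 + 4) = -31*√3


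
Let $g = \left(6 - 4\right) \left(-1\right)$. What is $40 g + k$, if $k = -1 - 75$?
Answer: $-156$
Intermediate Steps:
$k = -76$
$g = -2$ ($g = 2 \left(-1\right) = -2$)
$40 g + k = 40 \left(-2\right) - 76 = -80 - 76 = -156$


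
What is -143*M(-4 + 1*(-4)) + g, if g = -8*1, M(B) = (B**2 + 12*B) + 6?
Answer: 3710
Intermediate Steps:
M(B) = 6 + B**2 + 12*B
g = -8
-143*M(-4 + 1*(-4)) + g = -143*(6 + (-4 + 1*(-4))**2 + 12*(-4 + 1*(-4))) - 8 = -143*(6 + (-4 - 4)**2 + 12*(-4 - 4)) - 8 = -143*(6 + (-8)**2 + 12*(-8)) - 8 = -143*(6 + 64 - 96) - 8 = -143*(-26) - 8 = 3718 - 8 = 3710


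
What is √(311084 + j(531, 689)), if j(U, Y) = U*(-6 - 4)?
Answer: √305774 ≈ 552.97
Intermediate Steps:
j(U, Y) = -10*U (j(U, Y) = U*(-10) = -10*U)
√(311084 + j(531, 689)) = √(311084 - 10*531) = √(311084 - 5310) = √305774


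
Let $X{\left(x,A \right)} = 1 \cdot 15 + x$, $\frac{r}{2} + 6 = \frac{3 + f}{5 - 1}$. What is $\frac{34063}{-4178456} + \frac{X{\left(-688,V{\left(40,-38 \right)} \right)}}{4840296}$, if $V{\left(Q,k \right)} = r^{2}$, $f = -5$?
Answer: $- \frac{455671477}{54959140932} \approx -0.0082911$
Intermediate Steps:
$r = -13$ ($r = -12 + 2 \frac{3 - 5}{5 - 1} = -12 + 2 \left(- \frac{2}{4}\right) = -12 + 2 \left(\left(-2\right) \frac{1}{4}\right) = -12 + 2 \left(- \frac{1}{2}\right) = -12 - 1 = -13$)
$V{\left(Q,k \right)} = 169$ ($V{\left(Q,k \right)} = \left(-13\right)^{2} = 169$)
$X{\left(x,A \right)} = 15 + x$
$\frac{34063}{-4178456} + \frac{X{\left(-688,V{\left(40,-38 \right)} \right)}}{4840296} = \frac{34063}{-4178456} + \frac{15 - 688}{4840296} = 34063 \left(- \frac{1}{4178456}\right) - \frac{673}{4840296} = - \frac{1481}{181672} - \frac{673}{4840296} = - \frac{455671477}{54959140932}$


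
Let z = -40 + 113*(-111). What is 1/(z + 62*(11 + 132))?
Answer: -1/3717 ≈ -0.00026903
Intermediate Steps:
z = -12583 (z = -40 - 12543 = -12583)
1/(z + 62*(11 + 132)) = 1/(-12583 + 62*(11 + 132)) = 1/(-12583 + 62*143) = 1/(-12583 + 8866) = 1/(-3717) = -1/3717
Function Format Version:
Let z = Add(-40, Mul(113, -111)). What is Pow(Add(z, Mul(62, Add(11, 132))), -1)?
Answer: Rational(-1, 3717) ≈ -0.00026903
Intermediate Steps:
z = -12583 (z = Add(-40, -12543) = -12583)
Pow(Add(z, Mul(62, Add(11, 132))), -1) = Pow(Add(-12583, Mul(62, Add(11, 132))), -1) = Pow(Add(-12583, Mul(62, 143)), -1) = Pow(Add(-12583, 8866), -1) = Pow(-3717, -1) = Rational(-1, 3717)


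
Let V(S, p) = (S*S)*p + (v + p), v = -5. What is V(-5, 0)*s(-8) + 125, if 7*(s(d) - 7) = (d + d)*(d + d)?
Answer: -650/7 ≈ -92.857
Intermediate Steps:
s(d) = 7 + 4*d²/7 (s(d) = 7 + ((d + d)*(d + d))/7 = 7 + ((2*d)*(2*d))/7 = 7 + (4*d²)/7 = 7 + 4*d²/7)
V(S, p) = -5 + p + p*S² (V(S, p) = (S*S)*p + (-5 + p) = S²*p + (-5 + p) = p*S² + (-5 + p) = -5 + p + p*S²)
V(-5, 0)*s(-8) + 125 = (-5 + 0 + 0*(-5)²)*(7 + (4/7)*(-8)²) + 125 = (-5 + 0 + 0*25)*(7 + (4/7)*64) + 125 = (-5 + 0 + 0)*(7 + 256/7) + 125 = -5*305/7 + 125 = -1525/7 + 125 = -650/7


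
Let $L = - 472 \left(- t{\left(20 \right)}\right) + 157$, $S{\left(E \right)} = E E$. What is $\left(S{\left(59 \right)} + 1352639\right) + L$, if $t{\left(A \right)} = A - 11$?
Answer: $1360525$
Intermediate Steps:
$t{\left(A \right)} = -11 + A$
$S{\left(E \right)} = E^{2}$
$L = 4405$ ($L = - 472 \left(- (-11 + 20)\right) + 157 = - 472 \left(\left(-1\right) 9\right) + 157 = \left(-472\right) \left(-9\right) + 157 = 4248 + 157 = 4405$)
$\left(S{\left(59 \right)} + 1352639\right) + L = \left(59^{2} + 1352639\right) + 4405 = \left(3481 + 1352639\right) + 4405 = 1356120 + 4405 = 1360525$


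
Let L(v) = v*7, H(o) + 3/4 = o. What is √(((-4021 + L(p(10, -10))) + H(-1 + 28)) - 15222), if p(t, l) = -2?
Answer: 3*I*√8547/2 ≈ 138.68*I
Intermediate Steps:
H(o) = -¾ + o
L(v) = 7*v
√(((-4021 + L(p(10, -10))) + H(-1 + 28)) - 15222) = √(((-4021 + 7*(-2)) + (-¾ + (-1 + 28))) - 15222) = √(((-4021 - 14) + (-¾ + 27)) - 15222) = √((-4035 + 105/4) - 15222) = √(-16035/4 - 15222) = √(-76923/4) = 3*I*√8547/2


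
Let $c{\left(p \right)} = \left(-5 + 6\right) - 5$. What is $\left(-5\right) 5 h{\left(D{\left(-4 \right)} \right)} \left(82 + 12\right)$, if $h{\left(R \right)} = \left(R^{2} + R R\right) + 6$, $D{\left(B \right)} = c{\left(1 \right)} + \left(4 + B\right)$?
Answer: $-89300$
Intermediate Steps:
$c{\left(p \right)} = -4$ ($c{\left(p \right)} = 1 - 5 = -4$)
$D{\left(B \right)} = B$ ($D{\left(B \right)} = -4 + \left(4 + B\right) = B$)
$h{\left(R \right)} = 6 + 2 R^{2}$ ($h{\left(R \right)} = \left(R^{2} + R^{2}\right) + 6 = 2 R^{2} + 6 = 6 + 2 R^{2}$)
$\left(-5\right) 5 h{\left(D{\left(-4 \right)} \right)} \left(82 + 12\right) = \left(-5\right) 5 \left(6 + 2 \left(-4\right)^{2}\right) \left(82 + 12\right) = - 25 \left(6 + 2 \cdot 16\right) 94 = - 25 \left(6 + 32\right) 94 = \left(-25\right) 38 \cdot 94 = \left(-950\right) 94 = -89300$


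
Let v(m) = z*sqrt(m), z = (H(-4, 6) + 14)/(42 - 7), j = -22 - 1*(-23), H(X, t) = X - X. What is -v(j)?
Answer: -2/5 ≈ -0.40000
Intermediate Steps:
H(X, t) = 0
j = 1 (j = -22 + 23 = 1)
z = 2/5 (z = (0 + 14)/(42 - 7) = 14/35 = 14*(1/35) = 2/5 ≈ 0.40000)
v(m) = 2*sqrt(m)/5
-v(j) = -2*sqrt(1)/5 = -2/5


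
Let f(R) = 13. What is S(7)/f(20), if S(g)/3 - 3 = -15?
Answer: -36/13 ≈ -2.7692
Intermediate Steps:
S(g) = -36 (S(g) = 9 + 3*(-15) = 9 - 45 = -36)
S(7)/f(20) = -36/13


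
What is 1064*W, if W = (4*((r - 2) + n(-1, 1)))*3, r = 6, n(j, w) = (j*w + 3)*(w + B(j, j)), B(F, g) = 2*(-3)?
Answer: -76608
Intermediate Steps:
B(F, g) = -6
n(j, w) = (-6 + w)*(3 + j*w) (n(j, w) = (j*w + 3)*(w - 6) = (3 + j*w)*(-6 + w) = (-6 + w)*(3 + j*w))
W = -72 (W = (4*((6 - 2) + (-18 + 3*1 - 1*1² - 6*(-1)*1)))*3 = (4*(4 + (-18 + 3 - 1*1 + 6)))*3 = (4*(4 + (-18 + 3 - 1 + 6)))*3 = (4*(4 - 10))*3 = (4*(-6))*3 = -24*3 = -72)
1064*W = 1064*(-72) = -76608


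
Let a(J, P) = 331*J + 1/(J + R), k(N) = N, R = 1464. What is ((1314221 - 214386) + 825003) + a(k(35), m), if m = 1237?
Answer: 2902698078/1499 ≈ 1.9364e+6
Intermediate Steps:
a(J, P) = 1/(1464 + J) + 331*J (a(J, P) = 331*J + 1/(J + 1464) = 331*J + 1/(1464 + J) = 1/(1464 + J) + 331*J)
((1314221 - 214386) + 825003) + a(k(35), m) = ((1314221 - 214386) + 825003) + (1 + 331*35² + 484584*35)/(1464 + 35) = (1099835 + 825003) + (1 + 331*1225 + 16960440)/1499 = 1924838 + (1 + 405475 + 16960440)/1499 = 1924838 + (1/1499)*17365916 = 1924838 + 17365916/1499 = 2902698078/1499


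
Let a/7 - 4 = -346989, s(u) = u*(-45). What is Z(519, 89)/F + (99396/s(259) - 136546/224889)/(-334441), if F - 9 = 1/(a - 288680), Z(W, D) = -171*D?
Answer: -5587144182930460912991/3304047335745016770 ≈ -1691.0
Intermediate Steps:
s(u) = -45*u
a = -2428895 (a = 28 + 7*(-346989) = 28 - 2428923 = -2428895)
F = 24458174/2717575 (F = 9 + 1/(-2428895 - 288680) = 9 + 1/(-2717575) = 9 - 1/2717575 = 24458174/2717575 ≈ 9.0000)
Z(519, 89)/F + (99396/s(259) - 136546/224889)/(-334441) = (-171*89)/(24458174/2717575) + (99396/((-45*259)) - 136546/224889)/(-334441) = -15219*2717575/24458174 + (99396/(-11655) - 136546*1/224889)*(-1/334441) = -41358773925/24458174 + (99396*(-1/11655) - 136546/224889)*(-1/334441) = -41358773925/24458174 + (-11044/1295 - 136546/224889)*(-1/334441) = -41358773925/24458174 - 380071598/41604465*(-1/334441) = -41358773925/24458174 + 380071598/13914238879065 = -5587144182930460912991/3304047335745016770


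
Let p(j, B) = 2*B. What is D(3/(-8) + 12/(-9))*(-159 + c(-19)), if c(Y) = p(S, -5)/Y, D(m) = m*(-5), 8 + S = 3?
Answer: -617255/456 ≈ -1353.6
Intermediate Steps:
S = -5 (S = -8 + 3 = -5)
D(m) = -5*m
c(Y) = -10/Y (c(Y) = (2*(-5))/Y = -10/Y)
D(3/(-8) + 12/(-9))*(-159 + c(-19)) = (-5*(3/(-8) + 12/(-9)))*(-159 - 10/(-19)) = (-5*(3*(-1/8) + 12*(-1/9)))*(-159 - 10*(-1/19)) = (-5*(-3/8 - 4/3))*(-159 + 10/19) = -5*(-41/24)*(-3011/19) = (205/24)*(-3011/19) = -617255/456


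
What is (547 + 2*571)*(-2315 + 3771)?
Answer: 2459184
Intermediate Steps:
(547 + 2*571)*(-2315 + 3771) = (547 + 1142)*1456 = 1689*1456 = 2459184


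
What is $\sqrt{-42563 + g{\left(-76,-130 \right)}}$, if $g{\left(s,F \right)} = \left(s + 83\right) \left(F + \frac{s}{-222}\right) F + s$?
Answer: $\frac{\sqrt{928380801}}{111} \approx 274.5$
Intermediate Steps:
$g{\left(s,F \right)} = s + F \left(83 + s\right) \left(F - \frac{s}{222}\right)$ ($g{\left(s,F \right)} = \left(83 + s\right) \left(F + s \left(- \frac{1}{222}\right)\right) F + s = \left(83 + s\right) \left(F - \frac{s}{222}\right) F + s = F \left(83 + s\right) \left(F - \frac{s}{222}\right) + s = s + F \left(83 + s\right) \left(F - \frac{s}{222}\right)$)
$\sqrt{-42563 + g{\left(-76,-130 \right)}} = \sqrt{-42563 - \left(76 - 118300 - \frac{375440}{111} + \frac{410020}{111}\right)} = \sqrt{-42563 - \left(- \frac{12712844}{111} - \frac{375440}{111}\right)} = \sqrt{-42563 - - \frac{13088284}{111}} = \sqrt{-42563 + \frac{13088284}{111}} = \sqrt{\frac{8363791}{111}} = \frac{\sqrt{928380801}}{111}$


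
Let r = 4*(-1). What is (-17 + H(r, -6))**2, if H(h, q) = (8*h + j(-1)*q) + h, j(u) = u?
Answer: 2209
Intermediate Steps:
r = -4
H(h, q) = -q + 9*h (H(h, q) = (8*h - q) + h = (-q + 8*h) + h = -q + 9*h)
(-17 + H(r, -6))**2 = (-17 + (-1*(-6) + 9*(-4)))**2 = (-17 + (6 - 36))**2 = (-17 - 30)**2 = (-47)**2 = 2209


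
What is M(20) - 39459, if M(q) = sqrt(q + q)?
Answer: -39459 + 2*sqrt(10) ≈ -39453.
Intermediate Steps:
M(q) = sqrt(2)*sqrt(q) (M(q) = sqrt(2*q) = sqrt(2)*sqrt(q))
M(20) - 39459 = sqrt(2)*sqrt(20) - 39459 = sqrt(2)*(2*sqrt(5)) - 39459 = 2*sqrt(10) - 39459 = -39459 + 2*sqrt(10)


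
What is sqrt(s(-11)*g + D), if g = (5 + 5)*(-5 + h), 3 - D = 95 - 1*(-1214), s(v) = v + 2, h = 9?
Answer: 7*I*sqrt(34) ≈ 40.817*I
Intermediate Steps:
s(v) = 2 + v
D = -1306 (D = 3 - (95 - 1*(-1214)) = 3 - (95 + 1214) = 3 - 1*1309 = 3 - 1309 = -1306)
g = 40 (g = (5 + 5)*(-5 + 9) = 10*4 = 40)
sqrt(s(-11)*g + D) = sqrt((2 - 11)*40 - 1306) = sqrt(-9*40 - 1306) = sqrt(-360 - 1306) = sqrt(-1666) = 7*I*sqrt(34)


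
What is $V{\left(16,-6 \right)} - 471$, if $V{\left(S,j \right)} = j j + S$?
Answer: $-419$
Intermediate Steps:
$V{\left(S,j \right)} = S + j^{2}$ ($V{\left(S,j \right)} = j^{2} + S = S + j^{2}$)
$V{\left(16,-6 \right)} - 471 = \left(16 + \left(-6\right)^{2}\right) - 471 = \left(16 + 36\right) - 471 = 52 - 471 = -419$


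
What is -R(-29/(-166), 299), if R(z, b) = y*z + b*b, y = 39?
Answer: -14841697/166 ≈ -89408.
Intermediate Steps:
R(z, b) = b² + 39*z (R(z, b) = 39*z + b*b = 39*z + b² = b² + 39*z)
-R(-29/(-166), 299) = -(299² + 39*(-29/(-166))) = -(89401 + 39*(-29*(-1/166))) = -(89401 + 39*(29/166)) = -(89401 + 1131/166) = -1*14841697/166 = -14841697/166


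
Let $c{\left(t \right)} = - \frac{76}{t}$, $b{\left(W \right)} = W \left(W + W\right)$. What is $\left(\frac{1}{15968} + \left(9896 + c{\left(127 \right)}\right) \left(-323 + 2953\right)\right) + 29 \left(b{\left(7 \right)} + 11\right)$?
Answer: $\frac{52783254367263}{2027936} \approx 2.6028 \cdot 10^{7}$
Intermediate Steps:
$b{\left(W \right)} = 2 W^{2}$ ($b{\left(W \right)} = W 2 W = 2 W^{2}$)
$\left(\frac{1}{15968} + \left(9896 + c{\left(127 \right)}\right) \left(-323 + 2953\right)\right) + 29 \left(b{\left(7 \right)} + 11\right) = \left(\frac{1}{15968} + \left(9896 - \frac{76}{127}\right) \left(-323 + 2953\right)\right) + 29 \left(2 \cdot 7^{2} + 11\right) = \left(\frac{1}{15968} + \left(9896 - \frac{76}{127}\right) 2630\right) + 29 \left(2 \cdot 49 + 11\right) = \left(\frac{1}{15968} + \left(9896 - \frac{76}{127}\right) 2630\right) + 29 \left(98 + 11\right) = \left(\frac{1}{15968} + \frac{1256716}{127} \cdot 2630\right) + 29 \cdot 109 = \left(\frac{1}{15968} + \frac{3305163080}{127}\right) + 3161 = \frac{52776844061567}{2027936} + 3161 = \frac{52783254367263}{2027936}$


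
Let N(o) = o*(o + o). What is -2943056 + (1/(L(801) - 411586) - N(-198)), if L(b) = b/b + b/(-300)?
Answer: -124359732774988/41158767 ≈ -3.0215e+6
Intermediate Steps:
N(o) = 2*o**2 (N(o) = o*(2*o) = 2*o**2)
L(b) = 1 - b/300 (L(b) = 1 + b*(-1/300) = 1 - b/300)
-2943056 + (1/(L(801) - 411586) - N(-198)) = -2943056 + (1/((1 - 1/300*801) - 411586) - 2*(-198)**2) = -2943056 + (1/((1 - 267/100) - 411586) - 2*39204) = -2943056 + (1/(-167/100 - 411586) - 1*78408) = -2943056 + (1/(-41158767/100) - 78408) = -2943056 + (-100/41158767 - 78408) = -2943056 - 3227176603036/41158767 = -124359732774988/41158767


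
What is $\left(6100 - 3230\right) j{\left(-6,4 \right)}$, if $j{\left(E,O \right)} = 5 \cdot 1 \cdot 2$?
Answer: $28700$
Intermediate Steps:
$j{\left(E,O \right)} = 10$ ($j{\left(E,O \right)} = 5 \cdot 2 = 10$)
$\left(6100 - 3230\right) j{\left(-6,4 \right)} = \left(6100 - 3230\right) 10 = 2870 \cdot 10 = 28700$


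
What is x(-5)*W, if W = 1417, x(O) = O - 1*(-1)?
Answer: -5668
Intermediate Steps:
x(O) = 1 + O (x(O) = O + 1 = 1 + O)
x(-5)*W = (1 - 5)*1417 = -4*1417 = -5668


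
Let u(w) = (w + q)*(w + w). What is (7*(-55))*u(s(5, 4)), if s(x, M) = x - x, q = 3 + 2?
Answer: 0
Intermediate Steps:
q = 5
s(x, M) = 0
u(w) = 2*w*(5 + w) (u(w) = (w + 5)*(w + w) = (5 + w)*(2*w) = 2*w*(5 + w))
(7*(-55))*u(s(5, 4)) = (7*(-55))*(2*0*(5 + 0)) = -770*0*5 = -385*0 = 0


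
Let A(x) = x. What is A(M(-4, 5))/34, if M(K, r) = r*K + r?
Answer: -15/34 ≈ -0.44118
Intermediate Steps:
M(K, r) = r + K*r (M(K, r) = K*r + r = r + K*r)
A(M(-4, 5))/34 = (5*(1 - 4))/34 = (5*(-3))*(1/34) = -15*1/34 = -15/34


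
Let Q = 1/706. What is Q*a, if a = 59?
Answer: 59/706 ≈ 0.083569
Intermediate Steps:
Q = 1/706 ≈ 0.0014164
Q*a = (1/706)*59 = 59/706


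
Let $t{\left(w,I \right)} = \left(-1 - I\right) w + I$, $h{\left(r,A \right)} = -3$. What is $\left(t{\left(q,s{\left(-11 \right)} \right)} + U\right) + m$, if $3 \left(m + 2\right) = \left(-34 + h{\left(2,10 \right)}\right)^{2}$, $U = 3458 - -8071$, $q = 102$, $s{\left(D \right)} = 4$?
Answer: $\frac{34432}{3} \approx 11477.0$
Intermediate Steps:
$t{\left(w,I \right)} = I + w \left(-1 - I\right)$ ($t{\left(w,I \right)} = w \left(-1 - I\right) + I = I + w \left(-1 - I\right)$)
$U = 11529$ ($U = 3458 + 8071 = 11529$)
$m = \frac{1363}{3}$ ($m = -2 + \frac{\left(-34 - 3\right)^{2}}{3} = -2 + \frac{\left(-37\right)^{2}}{3} = -2 + \frac{1}{3} \cdot 1369 = -2 + \frac{1369}{3} = \frac{1363}{3} \approx 454.33$)
$\left(t{\left(q,s{\left(-11 \right)} \right)} + U\right) + m = \left(\left(4 - 102 - 4 \cdot 102\right) + 11529\right) + \frac{1363}{3} = \left(\left(4 - 102 - 408\right) + 11529\right) + \frac{1363}{3} = \left(-506 + 11529\right) + \frac{1363}{3} = 11023 + \frac{1363}{3} = \frac{34432}{3}$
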